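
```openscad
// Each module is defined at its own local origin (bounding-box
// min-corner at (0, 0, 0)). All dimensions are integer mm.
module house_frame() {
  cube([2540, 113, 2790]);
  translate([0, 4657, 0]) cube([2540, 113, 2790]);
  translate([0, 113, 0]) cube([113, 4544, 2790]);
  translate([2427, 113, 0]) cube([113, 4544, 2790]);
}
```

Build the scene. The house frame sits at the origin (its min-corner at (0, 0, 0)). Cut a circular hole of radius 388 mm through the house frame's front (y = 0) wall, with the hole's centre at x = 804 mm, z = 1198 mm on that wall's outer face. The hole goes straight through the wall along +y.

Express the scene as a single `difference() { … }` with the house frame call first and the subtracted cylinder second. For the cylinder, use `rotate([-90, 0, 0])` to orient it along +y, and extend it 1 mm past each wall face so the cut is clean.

difference() {
  house_frame();
  translate([804, -1, 1198]) rotate([-90, 0, 0]) cylinder(h = 115, r = 388);
}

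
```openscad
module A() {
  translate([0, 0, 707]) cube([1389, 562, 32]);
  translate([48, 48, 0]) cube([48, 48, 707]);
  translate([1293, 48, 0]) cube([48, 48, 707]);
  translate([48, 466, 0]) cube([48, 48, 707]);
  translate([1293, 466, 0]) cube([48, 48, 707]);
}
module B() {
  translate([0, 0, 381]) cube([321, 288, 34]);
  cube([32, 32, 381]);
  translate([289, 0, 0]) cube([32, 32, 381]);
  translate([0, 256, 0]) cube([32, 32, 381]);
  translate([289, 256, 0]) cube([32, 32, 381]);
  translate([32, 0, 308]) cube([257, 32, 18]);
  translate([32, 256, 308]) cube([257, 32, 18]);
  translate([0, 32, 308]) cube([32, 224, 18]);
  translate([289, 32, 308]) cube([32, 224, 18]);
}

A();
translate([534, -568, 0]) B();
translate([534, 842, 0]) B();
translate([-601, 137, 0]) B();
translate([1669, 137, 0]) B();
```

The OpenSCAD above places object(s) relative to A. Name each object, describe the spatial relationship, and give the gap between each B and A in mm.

A is a table. B is a stool. Four stools sit around the table at the −y, +y, −x, +x sides. The gap between each stool and the table is 280 mm.

Each stool's nearest face is 280 mm from the table's bounding box.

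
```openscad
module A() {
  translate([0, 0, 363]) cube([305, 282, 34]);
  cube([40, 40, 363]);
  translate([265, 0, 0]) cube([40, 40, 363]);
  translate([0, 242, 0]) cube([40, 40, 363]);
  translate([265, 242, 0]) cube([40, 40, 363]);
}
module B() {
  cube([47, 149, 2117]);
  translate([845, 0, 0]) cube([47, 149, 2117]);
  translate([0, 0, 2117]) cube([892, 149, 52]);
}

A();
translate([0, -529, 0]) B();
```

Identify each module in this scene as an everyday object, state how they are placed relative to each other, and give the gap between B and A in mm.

The door frame's nearest face is 380 mm from the stool's −y face.

A is a stool. B is a door frame. The door frame is on the floor beside the stool on its −y side. The gap between the door frame and the stool is 380 mm.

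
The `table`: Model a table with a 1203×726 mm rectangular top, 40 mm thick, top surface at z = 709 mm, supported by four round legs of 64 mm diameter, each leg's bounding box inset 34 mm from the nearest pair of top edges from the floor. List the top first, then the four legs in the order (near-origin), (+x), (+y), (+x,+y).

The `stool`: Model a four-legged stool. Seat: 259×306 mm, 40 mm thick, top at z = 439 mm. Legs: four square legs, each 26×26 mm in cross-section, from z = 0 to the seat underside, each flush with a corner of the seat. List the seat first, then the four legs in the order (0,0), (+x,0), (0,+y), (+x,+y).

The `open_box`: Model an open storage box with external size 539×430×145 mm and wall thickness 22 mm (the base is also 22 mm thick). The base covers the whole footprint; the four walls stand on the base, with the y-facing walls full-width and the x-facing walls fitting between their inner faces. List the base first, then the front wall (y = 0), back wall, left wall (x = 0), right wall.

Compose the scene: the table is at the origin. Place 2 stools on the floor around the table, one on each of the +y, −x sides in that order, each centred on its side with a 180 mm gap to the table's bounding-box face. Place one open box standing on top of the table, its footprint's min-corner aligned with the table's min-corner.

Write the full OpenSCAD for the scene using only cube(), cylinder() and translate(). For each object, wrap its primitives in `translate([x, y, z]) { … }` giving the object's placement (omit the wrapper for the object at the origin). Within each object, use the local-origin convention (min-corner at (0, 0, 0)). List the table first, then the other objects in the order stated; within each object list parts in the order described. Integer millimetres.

translate([0, 0, 669]) cube([1203, 726, 40]);
translate([66, 66, 0]) cylinder(h = 669, r = 32);
translate([1137, 66, 0]) cylinder(h = 669, r = 32);
translate([66, 660, 0]) cylinder(h = 669, r = 32);
translate([1137, 660, 0]) cylinder(h = 669, r = 32);
translate([472, 906, 0]) {
  translate([0, 0, 399]) cube([259, 306, 40]);
  cube([26, 26, 399]);
  translate([233, 0, 0]) cube([26, 26, 399]);
  translate([0, 280, 0]) cube([26, 26, 399]);
  translate([233, 280, 0]) cube([26, 26, 399]);
}
translate([-439, 210, 0]) {
  translate([0, 0, 399]) cube([259, 306, 40]);
  cube([26, 26, 399]);
  translate([233, 0, 0]) cube([26, 26, 399]);
  translate([0, 280, 0]) cube([26, 26, 399]);
  translate([233, 280, 0]) cube([26, 26, 399]);
}
translate([0, 0, 709]) {
  cube([539, 430, 22]);
  translate([0, 0, 22]) cube([539, 22, 123]);
  translate([0, 408, 22]) cube([539, 22, 123]);
  translate([0, 22, 22]) cube([22, 386, 123]);
  translate([517, 22, 22]) cube([22, 386, 123]);
}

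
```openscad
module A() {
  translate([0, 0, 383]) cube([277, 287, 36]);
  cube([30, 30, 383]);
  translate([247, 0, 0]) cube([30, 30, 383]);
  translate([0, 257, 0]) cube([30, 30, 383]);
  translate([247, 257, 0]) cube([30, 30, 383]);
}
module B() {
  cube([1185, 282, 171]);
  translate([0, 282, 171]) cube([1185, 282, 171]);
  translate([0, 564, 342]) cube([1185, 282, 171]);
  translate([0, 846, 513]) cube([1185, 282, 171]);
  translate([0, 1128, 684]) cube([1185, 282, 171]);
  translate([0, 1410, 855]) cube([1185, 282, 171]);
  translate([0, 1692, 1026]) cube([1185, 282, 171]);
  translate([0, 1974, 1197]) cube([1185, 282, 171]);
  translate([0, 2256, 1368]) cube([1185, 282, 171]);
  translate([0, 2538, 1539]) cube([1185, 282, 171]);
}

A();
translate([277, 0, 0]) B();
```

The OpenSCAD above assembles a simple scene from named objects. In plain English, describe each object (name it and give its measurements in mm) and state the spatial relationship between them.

A is a four-legged stool. The seat is 277×287 mm, 36 mm thick, top at z = 419 mm. It stands on four square legs, each 30×30 mm in cross-section, from z = 0 to the seat underside, each flush with a corner of the seat.

B is a straight staircase of 10 solid steps. Each step is 1185 mm wide (x), 282 mm deep (y, the going) and 171 mm tall (the rise). The first step rests on the floor; each subsequent step sits one going further in +y and one rise higher in +z, directly behind and above the previous step with no overlap.

The staircase is against the stool's +x side, with their −y faces flush.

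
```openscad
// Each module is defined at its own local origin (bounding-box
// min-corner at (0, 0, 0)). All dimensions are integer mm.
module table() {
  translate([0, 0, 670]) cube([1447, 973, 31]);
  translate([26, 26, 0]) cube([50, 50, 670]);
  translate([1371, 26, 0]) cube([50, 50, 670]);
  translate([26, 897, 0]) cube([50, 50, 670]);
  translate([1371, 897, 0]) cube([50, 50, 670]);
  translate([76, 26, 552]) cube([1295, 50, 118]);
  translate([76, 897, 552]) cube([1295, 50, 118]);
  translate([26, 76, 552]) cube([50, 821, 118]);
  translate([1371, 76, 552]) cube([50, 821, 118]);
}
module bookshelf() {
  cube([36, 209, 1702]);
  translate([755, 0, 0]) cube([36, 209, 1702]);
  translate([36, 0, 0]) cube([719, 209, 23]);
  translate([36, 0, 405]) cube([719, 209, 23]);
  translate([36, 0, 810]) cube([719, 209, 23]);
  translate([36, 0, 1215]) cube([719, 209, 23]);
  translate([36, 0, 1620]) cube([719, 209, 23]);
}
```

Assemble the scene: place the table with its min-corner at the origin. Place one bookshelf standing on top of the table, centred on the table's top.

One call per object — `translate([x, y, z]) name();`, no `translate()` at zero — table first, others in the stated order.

table();
translate([328, 382, 701]) bookshelf();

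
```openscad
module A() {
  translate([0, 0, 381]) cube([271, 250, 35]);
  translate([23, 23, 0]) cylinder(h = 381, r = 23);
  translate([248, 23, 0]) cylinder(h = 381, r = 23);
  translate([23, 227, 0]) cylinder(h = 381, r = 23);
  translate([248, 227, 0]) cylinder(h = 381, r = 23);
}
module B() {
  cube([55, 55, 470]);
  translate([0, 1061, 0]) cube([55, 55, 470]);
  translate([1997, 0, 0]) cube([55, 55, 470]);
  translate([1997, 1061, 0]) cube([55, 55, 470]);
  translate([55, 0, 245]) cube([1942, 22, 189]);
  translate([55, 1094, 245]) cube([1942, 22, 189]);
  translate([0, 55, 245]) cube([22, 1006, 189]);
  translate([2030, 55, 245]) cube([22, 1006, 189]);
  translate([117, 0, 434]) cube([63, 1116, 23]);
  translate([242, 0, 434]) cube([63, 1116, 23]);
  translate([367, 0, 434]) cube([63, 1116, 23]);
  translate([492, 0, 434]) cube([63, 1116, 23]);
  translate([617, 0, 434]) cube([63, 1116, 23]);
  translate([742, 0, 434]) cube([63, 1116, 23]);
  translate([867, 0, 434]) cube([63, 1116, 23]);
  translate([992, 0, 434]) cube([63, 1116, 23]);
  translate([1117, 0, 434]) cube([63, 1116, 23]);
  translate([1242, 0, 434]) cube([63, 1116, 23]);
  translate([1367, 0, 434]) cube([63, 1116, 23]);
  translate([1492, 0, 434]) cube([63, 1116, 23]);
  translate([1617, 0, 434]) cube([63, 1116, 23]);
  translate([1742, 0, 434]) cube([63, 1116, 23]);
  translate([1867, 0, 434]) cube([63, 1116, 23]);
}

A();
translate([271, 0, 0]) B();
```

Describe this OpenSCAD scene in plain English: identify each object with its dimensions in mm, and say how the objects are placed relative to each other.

A is a simple wooden stool: a rectangular seat 271 mm (x) by 250 mm (y), 35 mm thick, top face at z = 416 mm, on four round legs, each 46 mm in diameter. The legs rest on z = 0, each leg's axis is inset half a diameter from the nearest pair of seat edges (so the leg's bounding box is flush with the corner).

B is a bed frame 2052 mm long (x) by 1116 mm wide (y). Four 55×55 mm corner posts, 470 mm tall, at the corners of the footprint. Four rails of 22 mm thickness and 189 mm height run between adjacent posts with their undersides at z = 245 mm, their outer faces flush with the outside of the frame (the two x-running rails run between the posts' inner faces; the two y-running rails run between the posts' inner faces). 15 slats, each 63 mm wide (x) and 23 mm thick, lie across the top of the two x-running rails, running the full 1116 mm width of the frame in y; the slats are evenly spaced along x between the inner faces of the end posts with equal gaps (rounded down to the nearest mm) at the −x end and between each pair — any rounding remainder accumulates at the +x end.

The bed frame is against the stool's +x side, with their −y faces flush.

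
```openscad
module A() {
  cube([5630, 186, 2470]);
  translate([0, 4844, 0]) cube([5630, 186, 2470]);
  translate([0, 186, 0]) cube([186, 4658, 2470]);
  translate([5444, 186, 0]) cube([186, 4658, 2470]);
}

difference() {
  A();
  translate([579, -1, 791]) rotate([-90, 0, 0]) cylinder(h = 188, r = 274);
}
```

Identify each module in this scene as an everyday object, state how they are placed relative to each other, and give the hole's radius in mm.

A is a house frame. The house frame has a circular hole through its front wall. The hole's radius is 274 mm.

The subtracted cylinder has r = 274 mm.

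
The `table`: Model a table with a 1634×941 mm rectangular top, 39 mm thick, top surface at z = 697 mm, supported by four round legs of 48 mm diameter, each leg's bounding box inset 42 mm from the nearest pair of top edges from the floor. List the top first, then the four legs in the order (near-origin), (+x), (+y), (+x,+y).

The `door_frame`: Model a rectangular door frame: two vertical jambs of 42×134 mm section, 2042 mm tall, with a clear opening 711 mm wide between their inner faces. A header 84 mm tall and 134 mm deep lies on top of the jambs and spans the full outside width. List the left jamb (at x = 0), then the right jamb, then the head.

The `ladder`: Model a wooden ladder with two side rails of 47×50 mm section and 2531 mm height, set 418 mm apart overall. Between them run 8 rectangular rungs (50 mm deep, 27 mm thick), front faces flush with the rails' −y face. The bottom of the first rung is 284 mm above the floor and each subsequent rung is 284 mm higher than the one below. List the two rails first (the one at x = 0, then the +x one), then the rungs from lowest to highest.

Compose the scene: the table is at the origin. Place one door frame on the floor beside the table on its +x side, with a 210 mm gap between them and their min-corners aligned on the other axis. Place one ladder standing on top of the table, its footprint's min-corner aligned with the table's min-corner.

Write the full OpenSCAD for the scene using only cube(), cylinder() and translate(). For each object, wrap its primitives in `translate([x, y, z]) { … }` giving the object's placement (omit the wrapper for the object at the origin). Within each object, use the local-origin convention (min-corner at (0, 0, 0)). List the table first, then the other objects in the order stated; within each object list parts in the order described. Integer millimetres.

translate([0, 0, 658]) cube([1634, 941, 39]);
translate([66, 66, 0]) cylinder(h = 658, r = 24);
translate([1568, 66, 0]) cylinder(h = 658, r = 24);
translate([66, 875, 0]) cylinder(h = 658, r = 24);
translate([1568, 875, 0]) cylinder(h = 658, r = 24);
translate([1844, 0, 0]) {
  cube([42, 134, 2042]);
  translate([753, 0, 0]) cube([42, 134, 2042]);
  translate([0, 0, 2042]) cube([795, 134, 84]);
}
translate([0, 0, 697]) {
  cube([47, 50, 2531]);
  translate([371, 0, 0]) cube([47, 50, 2531]);
  translate([47, 0, 284]) cube([324, 50, 27]);
  translate([47, 0, 568]) cube([324, 50, 27]);
  translate([47, 0, 852]) cube([324, 50, 27]);
  translate([47, 0, 1136]) cube([324, 50, 27]);
  translate([47, 0, 1420]) cube([324, 50, 27]);
  translate([47, 0, 1704]) cube([324, 50, 27]);
  translate([47, 0, 1988]) cube([324, 50, 27]);
  translate([47, 0, 2272]) cube([324, 50, 27]);
}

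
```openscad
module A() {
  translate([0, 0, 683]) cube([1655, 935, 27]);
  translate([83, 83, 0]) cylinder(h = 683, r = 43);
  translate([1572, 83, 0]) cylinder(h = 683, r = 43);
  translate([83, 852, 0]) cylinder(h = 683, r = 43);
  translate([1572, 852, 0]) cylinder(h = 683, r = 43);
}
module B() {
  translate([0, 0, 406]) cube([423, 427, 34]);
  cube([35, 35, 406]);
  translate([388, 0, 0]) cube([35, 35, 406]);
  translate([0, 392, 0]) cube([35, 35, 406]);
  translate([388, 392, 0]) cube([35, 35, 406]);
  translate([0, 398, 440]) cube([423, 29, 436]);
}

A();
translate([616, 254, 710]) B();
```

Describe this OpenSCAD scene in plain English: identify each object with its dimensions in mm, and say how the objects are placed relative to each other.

A is a table with a 1655×935 mm rectangular top, 27 mm thick, top surface at z = 710 mm, supported by four round legs of 86 mm diameter, each leg's bounding box inset 40 mm from the nearest pair of top edges, running from the floor.

B is a chair: 423×427 mm seat, 34 mm thick, top at z = 440 mm, on four 35 mm square corner legs flush with the seat edges. A 29 mm thick backrest slab spans the full seat width, extending 436 mm above the seat top, its back face flush with the seat's +y edge.

The chair is on top of the table, centred.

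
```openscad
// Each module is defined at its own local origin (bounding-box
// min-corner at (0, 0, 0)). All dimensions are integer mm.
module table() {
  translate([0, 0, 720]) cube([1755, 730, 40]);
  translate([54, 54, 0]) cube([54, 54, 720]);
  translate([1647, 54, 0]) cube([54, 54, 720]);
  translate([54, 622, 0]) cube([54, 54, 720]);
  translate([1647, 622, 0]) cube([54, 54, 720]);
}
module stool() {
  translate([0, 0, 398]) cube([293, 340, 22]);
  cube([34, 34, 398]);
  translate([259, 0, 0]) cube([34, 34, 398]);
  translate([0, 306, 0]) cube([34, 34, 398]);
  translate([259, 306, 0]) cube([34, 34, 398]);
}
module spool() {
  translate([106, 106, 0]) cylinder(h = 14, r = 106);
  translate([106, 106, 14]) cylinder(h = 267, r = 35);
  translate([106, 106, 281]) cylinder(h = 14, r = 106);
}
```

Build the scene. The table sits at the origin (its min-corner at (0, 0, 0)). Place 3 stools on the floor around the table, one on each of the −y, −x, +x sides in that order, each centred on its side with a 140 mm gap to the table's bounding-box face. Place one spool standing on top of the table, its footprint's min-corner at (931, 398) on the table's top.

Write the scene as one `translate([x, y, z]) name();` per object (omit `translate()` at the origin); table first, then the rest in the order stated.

table();
translate([731, -480, 0]) stool();
translate([-433, 195, 0]) stool();
translate([1895, 195, 0]) stool();
translate([931, 398, 760]) spool();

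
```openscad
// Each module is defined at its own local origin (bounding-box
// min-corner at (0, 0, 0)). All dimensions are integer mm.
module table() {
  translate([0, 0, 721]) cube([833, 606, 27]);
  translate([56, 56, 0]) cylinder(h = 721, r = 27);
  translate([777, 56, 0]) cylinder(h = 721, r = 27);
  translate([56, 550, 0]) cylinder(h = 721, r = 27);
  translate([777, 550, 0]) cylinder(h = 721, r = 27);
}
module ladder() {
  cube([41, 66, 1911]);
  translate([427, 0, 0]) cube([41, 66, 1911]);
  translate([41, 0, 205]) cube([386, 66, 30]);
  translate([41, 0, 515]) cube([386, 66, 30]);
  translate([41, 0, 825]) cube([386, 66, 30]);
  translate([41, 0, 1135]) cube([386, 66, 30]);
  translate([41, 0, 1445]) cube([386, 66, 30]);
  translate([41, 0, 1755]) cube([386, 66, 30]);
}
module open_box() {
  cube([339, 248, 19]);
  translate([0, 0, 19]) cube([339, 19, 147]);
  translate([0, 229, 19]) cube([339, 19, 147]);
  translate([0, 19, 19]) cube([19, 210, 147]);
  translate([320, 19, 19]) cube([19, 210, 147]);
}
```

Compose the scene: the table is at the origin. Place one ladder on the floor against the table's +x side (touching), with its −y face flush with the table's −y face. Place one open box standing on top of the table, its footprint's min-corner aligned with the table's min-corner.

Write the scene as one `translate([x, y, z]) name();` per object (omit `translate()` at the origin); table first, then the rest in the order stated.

table();
translate([833, 0, 0]) ladder();
translate([0, 0, 748]) open_box();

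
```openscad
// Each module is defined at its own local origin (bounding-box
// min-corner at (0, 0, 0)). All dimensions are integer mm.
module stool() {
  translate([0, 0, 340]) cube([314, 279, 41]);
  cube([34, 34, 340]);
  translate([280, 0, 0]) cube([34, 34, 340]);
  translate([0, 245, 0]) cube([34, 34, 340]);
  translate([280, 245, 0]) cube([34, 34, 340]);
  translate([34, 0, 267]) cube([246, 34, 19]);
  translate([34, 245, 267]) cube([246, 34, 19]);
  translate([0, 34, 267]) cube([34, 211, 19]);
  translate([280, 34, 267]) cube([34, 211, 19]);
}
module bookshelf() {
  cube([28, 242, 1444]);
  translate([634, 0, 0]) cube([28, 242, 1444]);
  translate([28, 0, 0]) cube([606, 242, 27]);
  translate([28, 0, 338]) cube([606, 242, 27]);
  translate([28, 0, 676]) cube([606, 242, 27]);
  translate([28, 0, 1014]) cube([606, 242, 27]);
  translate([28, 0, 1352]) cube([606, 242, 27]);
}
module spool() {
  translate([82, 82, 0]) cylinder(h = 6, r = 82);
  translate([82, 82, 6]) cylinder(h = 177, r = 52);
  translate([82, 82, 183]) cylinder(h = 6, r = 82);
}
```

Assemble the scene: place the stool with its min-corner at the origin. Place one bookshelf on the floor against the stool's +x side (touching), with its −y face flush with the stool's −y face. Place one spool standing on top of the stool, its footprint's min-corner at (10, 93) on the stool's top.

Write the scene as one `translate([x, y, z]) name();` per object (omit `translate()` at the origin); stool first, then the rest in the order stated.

stool();
translate([314, 0, 0]) bookshelf();
translate([10, 93, 381]) spool();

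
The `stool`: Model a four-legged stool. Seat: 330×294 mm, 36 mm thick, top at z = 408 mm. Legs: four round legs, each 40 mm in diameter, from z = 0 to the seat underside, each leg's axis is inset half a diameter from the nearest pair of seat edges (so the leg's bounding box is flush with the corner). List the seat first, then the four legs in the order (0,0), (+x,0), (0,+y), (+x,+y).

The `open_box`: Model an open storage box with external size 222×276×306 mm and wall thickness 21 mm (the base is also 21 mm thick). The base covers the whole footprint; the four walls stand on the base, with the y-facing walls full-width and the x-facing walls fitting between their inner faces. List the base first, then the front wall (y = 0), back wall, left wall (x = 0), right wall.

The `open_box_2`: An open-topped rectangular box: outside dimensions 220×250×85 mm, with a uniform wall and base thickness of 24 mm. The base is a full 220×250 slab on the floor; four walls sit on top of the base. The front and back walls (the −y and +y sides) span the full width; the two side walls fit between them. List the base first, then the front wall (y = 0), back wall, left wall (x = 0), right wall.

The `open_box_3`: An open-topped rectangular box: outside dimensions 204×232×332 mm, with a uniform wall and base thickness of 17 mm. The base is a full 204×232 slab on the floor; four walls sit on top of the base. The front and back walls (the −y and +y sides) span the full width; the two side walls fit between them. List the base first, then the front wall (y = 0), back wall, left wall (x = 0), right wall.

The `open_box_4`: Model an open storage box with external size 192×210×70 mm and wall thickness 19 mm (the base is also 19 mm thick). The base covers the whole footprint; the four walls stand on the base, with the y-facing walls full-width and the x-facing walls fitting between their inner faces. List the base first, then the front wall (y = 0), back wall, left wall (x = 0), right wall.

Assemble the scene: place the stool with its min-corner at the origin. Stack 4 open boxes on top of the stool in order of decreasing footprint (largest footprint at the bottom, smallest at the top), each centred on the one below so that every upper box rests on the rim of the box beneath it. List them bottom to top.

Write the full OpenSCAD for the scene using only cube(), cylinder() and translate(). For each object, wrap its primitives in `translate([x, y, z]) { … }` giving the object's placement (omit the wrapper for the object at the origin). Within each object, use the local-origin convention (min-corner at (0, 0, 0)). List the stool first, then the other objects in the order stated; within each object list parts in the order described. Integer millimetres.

translate([0, 0, 372]) cube([330, 294, 36]);
translate([20, 20, 0]) cylinder(h = 372, r = 20);
translate([310, 20, 0]) cylinder(h = 372, r = 20);
translate([20, 274, 0]) cylinder(h = 372, r = 20);
translate([310, 274, 0]) cylinder(h = 372, r = 20);
translate([54, 9, 408]) {
  cube([222, 276, 21]);
  translate([0, 0, 21]) cube([222, 21, 285]);
  translate([0, 255, 21]) cube([222, 21, 285]);
  translate([0, 21, 21]) cube([21, 234, 285]);
  translate([201, 21, 21]) cube([21, 234, 285]);
}
translate([55, 22, 714]) {
  cube([220, 250, 24]);
  translate([0, 0, 24]) cube([220, 24, 61]);
  translate([0, 226, 24]) cube([220, 24, 61]);
  translate([0, 24, 24]) cube([24, 202, 61]);
  translate([196, 24, 24]) cube([24, 202, 61]);
}
translate([63, 31, 799]) {
  cube([204, 232, 17]);
  translate([0, 0, 17]) cube([204, 17, 315]);
  translate([0, 215, 17]) cube([204, 17, 315]);
  translate([0, 17, 17]) cube([17, 198, 315]);
  translate([187, 17, 17]) cube([17, 198, 315]);
}
translate([69, 42, 1131]) {
  cube([192, 210, 19]);
  translate([0, 0, 19]) cube([192, 19, 51]);
  translate([0, 191, 19]) cube([192, 19, 51]);
  translate([0, 19, 19]) cube([19, 172, 51]);
  translate([173, 19, 19]) cube([19, 172, 51]);
}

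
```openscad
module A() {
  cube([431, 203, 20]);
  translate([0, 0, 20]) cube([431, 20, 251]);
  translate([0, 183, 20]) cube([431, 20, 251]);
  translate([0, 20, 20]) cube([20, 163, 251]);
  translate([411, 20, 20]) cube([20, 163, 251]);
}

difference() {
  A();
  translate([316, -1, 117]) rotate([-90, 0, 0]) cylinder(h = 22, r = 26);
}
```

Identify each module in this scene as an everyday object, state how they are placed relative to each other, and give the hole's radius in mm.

The subtracted cylinder has r = 26 mm.

A is an open box. The open box has a circular hole through its front wall. The hole's radius is 26 mm.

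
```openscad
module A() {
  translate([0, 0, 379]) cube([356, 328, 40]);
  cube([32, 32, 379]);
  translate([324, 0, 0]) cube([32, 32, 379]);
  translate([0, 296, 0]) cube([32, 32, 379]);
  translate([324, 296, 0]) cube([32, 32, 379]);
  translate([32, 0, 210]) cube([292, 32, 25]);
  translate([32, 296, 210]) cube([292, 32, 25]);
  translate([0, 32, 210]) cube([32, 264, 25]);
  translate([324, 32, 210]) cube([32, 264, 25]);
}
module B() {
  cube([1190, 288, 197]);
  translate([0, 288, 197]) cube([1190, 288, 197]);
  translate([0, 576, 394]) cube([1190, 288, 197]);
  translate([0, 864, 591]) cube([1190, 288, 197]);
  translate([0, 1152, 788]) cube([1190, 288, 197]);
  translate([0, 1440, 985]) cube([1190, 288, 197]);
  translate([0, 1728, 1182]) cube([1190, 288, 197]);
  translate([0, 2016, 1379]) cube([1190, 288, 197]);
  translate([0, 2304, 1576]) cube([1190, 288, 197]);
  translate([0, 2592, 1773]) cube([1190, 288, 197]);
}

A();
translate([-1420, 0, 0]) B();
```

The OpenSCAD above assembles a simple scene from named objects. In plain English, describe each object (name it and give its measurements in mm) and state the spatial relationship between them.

A is a simple wooden stool: a rectangular seat 356 mm (x) by 328 mm (y), 40 mm thick, top face at z = 419 mm, on four square legs, each 32×32 mm in cross-section. The legs rest on z = 0, each flush with a corner of the seat. Four stretchers, 32 mm wide and 25 mm tall, connect adjacent legs with their undersides at z = 210 mm, each running between the inner faces of the legs it joins and aligned with the legs' outer faces on the other axis.

B is a straight staircase of 10 solid steps. Each step is 1190 mm wide (x), 288 mm deep (y, the going) and 197 mm tall (the rise). The first step rests on the floor; each subsequent step sits one going further in +y and one rise higher in +z, directly behind and above the previous step with no overlap.

The staircase is on the floor beside the stool on its −x side.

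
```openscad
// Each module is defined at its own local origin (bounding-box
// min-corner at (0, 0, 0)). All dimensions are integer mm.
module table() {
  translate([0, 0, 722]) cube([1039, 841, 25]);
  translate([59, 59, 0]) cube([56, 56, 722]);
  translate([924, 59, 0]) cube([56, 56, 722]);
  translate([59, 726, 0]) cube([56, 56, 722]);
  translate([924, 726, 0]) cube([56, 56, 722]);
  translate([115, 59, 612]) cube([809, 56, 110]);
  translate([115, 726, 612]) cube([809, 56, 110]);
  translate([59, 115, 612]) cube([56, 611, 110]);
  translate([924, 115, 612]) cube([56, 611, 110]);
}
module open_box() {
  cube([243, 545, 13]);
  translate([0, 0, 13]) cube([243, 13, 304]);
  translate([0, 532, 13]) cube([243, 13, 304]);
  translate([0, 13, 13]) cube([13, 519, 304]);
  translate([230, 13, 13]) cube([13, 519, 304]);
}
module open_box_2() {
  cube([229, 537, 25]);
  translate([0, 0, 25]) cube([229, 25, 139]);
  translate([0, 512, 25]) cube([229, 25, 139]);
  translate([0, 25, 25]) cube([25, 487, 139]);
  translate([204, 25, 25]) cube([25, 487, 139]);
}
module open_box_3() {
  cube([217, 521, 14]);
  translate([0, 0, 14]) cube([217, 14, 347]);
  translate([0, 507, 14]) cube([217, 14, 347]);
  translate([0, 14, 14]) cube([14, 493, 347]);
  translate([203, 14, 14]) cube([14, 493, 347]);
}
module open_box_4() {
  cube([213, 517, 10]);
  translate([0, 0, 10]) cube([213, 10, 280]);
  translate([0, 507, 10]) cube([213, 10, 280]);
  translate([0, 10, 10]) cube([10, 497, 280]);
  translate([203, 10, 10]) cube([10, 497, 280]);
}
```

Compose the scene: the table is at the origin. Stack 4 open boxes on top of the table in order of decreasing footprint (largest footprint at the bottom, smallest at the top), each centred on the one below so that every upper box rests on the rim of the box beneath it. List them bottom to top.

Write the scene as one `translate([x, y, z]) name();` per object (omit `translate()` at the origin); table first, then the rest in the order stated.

table();
translate([398, 148, 747]) open_box();
translate([405, 152, 1064]) open_box_2();
translate([411, 160, 1228]) open_box_3();
translate([413, 162, 1589]) open_box_4();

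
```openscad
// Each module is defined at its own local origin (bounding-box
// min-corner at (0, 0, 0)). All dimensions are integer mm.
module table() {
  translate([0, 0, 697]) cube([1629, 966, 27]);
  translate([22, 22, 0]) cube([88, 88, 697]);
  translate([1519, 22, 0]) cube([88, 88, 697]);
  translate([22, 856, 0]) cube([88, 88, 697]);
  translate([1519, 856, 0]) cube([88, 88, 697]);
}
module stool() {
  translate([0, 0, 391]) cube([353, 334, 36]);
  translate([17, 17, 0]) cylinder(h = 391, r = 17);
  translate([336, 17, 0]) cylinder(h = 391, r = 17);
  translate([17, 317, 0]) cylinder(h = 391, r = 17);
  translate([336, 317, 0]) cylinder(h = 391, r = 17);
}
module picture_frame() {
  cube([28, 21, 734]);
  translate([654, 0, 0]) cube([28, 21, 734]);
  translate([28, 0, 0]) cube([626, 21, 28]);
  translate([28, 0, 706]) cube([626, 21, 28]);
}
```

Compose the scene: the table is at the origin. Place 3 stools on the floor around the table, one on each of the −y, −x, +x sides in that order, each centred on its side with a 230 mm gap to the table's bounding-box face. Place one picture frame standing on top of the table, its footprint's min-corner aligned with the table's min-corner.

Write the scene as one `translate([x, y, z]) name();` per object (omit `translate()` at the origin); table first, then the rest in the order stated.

table();
translate([638, -564, 0]) stool();
translate([-583, 316, 0]) stool();
translate([1859, 316, 0]) stool();
translate([0, 0, 724]) picture_frame();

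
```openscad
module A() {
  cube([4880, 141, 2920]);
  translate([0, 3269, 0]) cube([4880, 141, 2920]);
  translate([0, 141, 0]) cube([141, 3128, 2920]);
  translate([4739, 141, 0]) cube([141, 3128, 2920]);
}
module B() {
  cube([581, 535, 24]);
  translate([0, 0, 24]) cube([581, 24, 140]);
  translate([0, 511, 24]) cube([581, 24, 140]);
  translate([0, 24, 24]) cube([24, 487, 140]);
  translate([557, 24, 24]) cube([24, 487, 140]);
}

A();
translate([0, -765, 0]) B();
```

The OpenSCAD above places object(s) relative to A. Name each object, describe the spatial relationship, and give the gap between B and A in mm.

The open box's nearest face is 230 mm from the house frame's −y face.

A is a house frame. B is an open box. The open box is on the floor beside the house frame on its −y side. The gap between the open box and the house frame is 230 mm.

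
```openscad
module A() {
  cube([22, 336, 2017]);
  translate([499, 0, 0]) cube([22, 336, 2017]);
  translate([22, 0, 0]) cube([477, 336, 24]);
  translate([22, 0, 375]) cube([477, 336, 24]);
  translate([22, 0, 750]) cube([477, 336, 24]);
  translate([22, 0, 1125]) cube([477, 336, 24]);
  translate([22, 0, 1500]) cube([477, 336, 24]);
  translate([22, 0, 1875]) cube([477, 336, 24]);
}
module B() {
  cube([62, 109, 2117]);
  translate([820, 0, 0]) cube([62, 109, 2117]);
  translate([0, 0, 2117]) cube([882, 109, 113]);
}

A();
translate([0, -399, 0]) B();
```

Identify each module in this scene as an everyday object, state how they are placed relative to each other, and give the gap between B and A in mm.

The door frame's nearest face is 290 mm from the bookshelf's −y face.

A is a bookshelf. B is a door frame. The door frame is on the floor beside the bookshelf on its −y side. The gap between the door frame and the bookshelf is 290 mm.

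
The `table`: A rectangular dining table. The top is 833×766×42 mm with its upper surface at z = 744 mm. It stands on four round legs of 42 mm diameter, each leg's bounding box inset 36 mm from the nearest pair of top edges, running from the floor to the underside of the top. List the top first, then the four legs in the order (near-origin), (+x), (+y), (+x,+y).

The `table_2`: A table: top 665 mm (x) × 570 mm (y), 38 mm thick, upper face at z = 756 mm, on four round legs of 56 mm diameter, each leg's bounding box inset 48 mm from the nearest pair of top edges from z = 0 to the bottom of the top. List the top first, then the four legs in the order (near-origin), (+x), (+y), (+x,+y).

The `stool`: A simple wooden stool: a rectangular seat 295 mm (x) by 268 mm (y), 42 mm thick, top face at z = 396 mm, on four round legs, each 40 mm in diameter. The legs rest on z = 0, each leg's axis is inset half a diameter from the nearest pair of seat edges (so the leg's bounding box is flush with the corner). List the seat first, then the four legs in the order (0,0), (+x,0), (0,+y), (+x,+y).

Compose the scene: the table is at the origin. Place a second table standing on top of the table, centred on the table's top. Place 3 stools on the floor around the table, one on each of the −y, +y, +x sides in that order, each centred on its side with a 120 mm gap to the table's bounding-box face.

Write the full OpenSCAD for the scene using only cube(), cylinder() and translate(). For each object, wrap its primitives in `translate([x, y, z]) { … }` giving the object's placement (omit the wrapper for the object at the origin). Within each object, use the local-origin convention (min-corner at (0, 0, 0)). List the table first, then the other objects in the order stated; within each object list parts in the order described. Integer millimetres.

translate([0, 0, 702]) cube([833, 766, 42]);
translate([57, 57, 0]) cylinder(h = 702, r = 21);
translate([776, 57, 0]) cylinder(h = 702, r = 21);
translate([57, 709, 0]) cylinder(h = 702, r = 21);
translate([776, 709, 0]) cylinder(h = 702, r = 21);
translate([84, 98, 744]) {
  translate([0, 0, 718]) cube([665, 570, 38]);
  translate([76, 76, 0]) cylinder(h = 718, r = 28);
  translate([589, 76, 0]) cylinder(h = 718, r = 28);
  translate([76, 494, 0]) cylinder(h = 718, r = 28);
  translate([589, 494, 0]) cylinder(h = 718, r = 28);
}
translate([269, -388, 0]) {
  translate([0, 0, 354]) cube([295, 268, 42]);
  translate([20, 20, 0]) cylinder(h = 354, r = 20);
  translate([275, 20, 0]) cylinder(h = 354, r = 20);
  translate([20, 248, 0]) cylinder(h = 354, r = 20);
  translate([275, 248, 0]) cylinder(h = 354, r = 20);
}
translate([269, 886, 0]) {
  translate([0, 0, 354]) cube([295, 268, 42]);
  translate([20, 20, 0]) cylinder(h = 354, r = 20);
  translate([275, 20, 0]) cylinder(h = 354, r = 20);
  translate([20, 248, 0]) cylinder(h = 354, r = 20);
  translate([275, 248, 0]) cylinder(h = 354, r = 20);
}
translate([953, 249, 0]) {
  translate([0, 0, 354]) cube([295, 268, 42]);
  translate([20, 20, 0]) cylinder(h = 354, r = 20);
  translate([275, 20, 0]) cylinder(h = 354, r = 20);
  translate([20, 248, 0]) cylinder(h = 354, r = 20);
  translate([275, 248, 0]) cylinder(h = 354, r = 20);
}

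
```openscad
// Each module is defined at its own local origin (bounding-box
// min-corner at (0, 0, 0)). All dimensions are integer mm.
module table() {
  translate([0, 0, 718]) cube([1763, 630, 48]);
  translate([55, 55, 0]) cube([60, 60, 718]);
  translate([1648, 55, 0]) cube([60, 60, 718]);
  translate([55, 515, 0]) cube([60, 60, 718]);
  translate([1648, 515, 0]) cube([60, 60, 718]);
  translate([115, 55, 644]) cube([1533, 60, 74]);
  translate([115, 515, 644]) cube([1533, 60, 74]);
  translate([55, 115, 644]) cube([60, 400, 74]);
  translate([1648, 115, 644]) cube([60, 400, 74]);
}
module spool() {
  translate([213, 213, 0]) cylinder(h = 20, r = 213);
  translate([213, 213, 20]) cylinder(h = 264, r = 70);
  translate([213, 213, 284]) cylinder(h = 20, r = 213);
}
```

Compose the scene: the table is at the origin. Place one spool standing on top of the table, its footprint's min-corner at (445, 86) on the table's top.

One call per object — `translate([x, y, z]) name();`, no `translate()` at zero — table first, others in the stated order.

table();
translate([445, 86, 766]) spool();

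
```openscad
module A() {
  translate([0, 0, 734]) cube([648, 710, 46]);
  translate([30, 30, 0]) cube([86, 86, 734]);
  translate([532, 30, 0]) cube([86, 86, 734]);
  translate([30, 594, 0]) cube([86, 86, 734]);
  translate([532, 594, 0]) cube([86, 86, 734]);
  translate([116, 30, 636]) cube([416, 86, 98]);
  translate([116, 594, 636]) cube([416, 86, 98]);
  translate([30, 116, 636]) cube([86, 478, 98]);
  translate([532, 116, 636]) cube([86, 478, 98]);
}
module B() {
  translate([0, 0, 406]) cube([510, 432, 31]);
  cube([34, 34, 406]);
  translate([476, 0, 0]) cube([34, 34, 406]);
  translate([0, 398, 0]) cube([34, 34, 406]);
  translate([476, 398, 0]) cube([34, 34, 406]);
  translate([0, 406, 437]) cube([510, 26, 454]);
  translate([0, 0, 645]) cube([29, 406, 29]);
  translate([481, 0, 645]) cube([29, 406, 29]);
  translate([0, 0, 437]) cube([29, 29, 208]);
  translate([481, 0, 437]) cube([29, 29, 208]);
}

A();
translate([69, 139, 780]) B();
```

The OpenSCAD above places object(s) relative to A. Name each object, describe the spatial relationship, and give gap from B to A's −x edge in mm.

The chair's min-x is at 69; the table's min-x is 0; gap = 69 mm.

A is a table. B is a chair. The chair is on top of the table, centred. The gap from the chair to the table's −x edge is 69 mm.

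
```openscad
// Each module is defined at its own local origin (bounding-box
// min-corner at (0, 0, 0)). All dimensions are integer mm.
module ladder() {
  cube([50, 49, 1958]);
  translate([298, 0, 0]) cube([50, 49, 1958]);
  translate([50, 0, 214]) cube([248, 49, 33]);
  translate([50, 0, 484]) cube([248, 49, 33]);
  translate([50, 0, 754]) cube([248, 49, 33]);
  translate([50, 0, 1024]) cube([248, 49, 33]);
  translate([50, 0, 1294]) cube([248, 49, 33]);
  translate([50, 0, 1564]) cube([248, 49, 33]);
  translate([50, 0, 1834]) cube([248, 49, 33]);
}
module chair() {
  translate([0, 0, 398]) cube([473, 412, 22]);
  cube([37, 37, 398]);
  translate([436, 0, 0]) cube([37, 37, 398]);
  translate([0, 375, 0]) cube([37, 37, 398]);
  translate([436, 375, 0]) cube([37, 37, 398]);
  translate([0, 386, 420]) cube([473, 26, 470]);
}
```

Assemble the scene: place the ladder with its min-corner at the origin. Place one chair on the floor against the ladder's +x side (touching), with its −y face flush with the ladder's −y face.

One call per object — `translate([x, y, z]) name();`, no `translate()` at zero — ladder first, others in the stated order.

ladder();
translate([348, 0, 0]) chair();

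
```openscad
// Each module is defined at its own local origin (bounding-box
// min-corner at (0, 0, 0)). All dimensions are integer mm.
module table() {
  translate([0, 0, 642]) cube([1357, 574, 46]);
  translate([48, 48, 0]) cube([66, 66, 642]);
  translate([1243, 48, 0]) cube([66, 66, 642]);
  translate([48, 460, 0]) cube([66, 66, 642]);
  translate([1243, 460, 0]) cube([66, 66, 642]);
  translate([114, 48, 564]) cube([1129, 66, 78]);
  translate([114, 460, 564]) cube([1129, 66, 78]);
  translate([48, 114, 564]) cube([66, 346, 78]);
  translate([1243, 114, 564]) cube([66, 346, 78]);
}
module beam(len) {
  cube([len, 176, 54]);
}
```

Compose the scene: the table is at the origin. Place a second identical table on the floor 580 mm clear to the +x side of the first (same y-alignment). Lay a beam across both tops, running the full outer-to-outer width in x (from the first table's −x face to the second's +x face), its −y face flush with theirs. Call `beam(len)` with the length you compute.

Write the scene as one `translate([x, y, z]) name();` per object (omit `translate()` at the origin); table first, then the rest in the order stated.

table();
translate([1937, 0, 0]) table();
translate([0, 0, 688]) beam(3294);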